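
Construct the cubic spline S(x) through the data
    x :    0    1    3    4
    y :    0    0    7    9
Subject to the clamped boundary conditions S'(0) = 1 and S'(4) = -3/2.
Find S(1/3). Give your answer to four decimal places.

Let m_i = S''(x_i). Step sizes h_i = 1, 2, 1; slopes of the chords Δ_i = (y_(i+1) - y_i)/h_i = 0, 7/2, 2.
  1·m_0 + 6·m_1 + 2·m_2 = 6(Δ_1 - Δ_0) = 21
  2·m_1 + 6·m_2 + 1·m_3 = 6(Δ_2 - Δ_1) = -9
Clamped end conditions give two more equations: 2h_0·m_0 + h_0·m_1 = 6(Δ_0 - S'(0)) = -6 and h_2·m_2 + 2h_2·m_3 = 6(S'(4) - Δ_2) = -21.
Solving: m_0 = -191/35, m_1 = 172/35, m_2 = -53/35, m_3 = -341/35.
On [0, 1], S(x) = 0 + 1·x - 191/70·x² + 121/70·x³.
With x = 1/3: S(1/3) = 89/945.

0.0942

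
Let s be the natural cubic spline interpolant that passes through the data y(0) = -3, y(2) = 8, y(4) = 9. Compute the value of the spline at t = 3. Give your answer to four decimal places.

9.4375

Write σ_i for s''(x_i). With h_i = 2, 2 and divided differences Δ_i = 11/2, 1/2, the continuity of s' gives the tridiagonal system
  2·σ_0 + 8·σ_1 + 2·σ_2 = 6(Δ_1 - Δ_0) = -30
Natural end conditions: σ_0 = σ_2 = 0.
Solving the tridiagonal system: σ_0 = 0, σ_1 = -15/4, σ_2 = 0.
On [2, 4], s(t) = 8 + 3·(t - 2) - 15/8·(t - 2)² + 5/16·(t - 2)³.
With (t - 2) = 1: s(3) = 151/16.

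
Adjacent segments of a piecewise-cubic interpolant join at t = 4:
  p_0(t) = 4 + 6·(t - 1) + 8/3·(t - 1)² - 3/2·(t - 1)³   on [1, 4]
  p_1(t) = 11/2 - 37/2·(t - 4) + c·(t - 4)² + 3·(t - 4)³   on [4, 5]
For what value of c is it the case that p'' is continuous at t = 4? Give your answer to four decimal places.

-10.8333

p_0''(t) = 16/3 - 9·(t - 1), so p_0''(4) = -65/3. On the right, p_1''(4) = 2c, so c = -65/6.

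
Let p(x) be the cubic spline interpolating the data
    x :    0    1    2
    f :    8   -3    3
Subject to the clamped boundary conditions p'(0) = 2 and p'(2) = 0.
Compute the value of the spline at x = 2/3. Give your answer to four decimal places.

0.6296

With M_i denoting the second derivative at x_i, h_i = 1, 1, and Δ_i = (y_(i+1) − y_i)/h_i = -11, 6:
  1·M_0 + 4·M_1 + 1·M_2 = 6(Δ_1 - Δ_0) = 102
Clamped end conditions give two more equations: 2h_0·M_0 + h_0·M_1 = 6(Δ_0 - p'(0)) = -78 and h_1·M_1 + 2h_1·M_2 = 6(p'(2) - Δ_1) = -36.
Solving: M_0 = -131/2, M_1 = 53, M_2 = -89/2.
On [0, 1], p(x) = 8 + 2·x - 131/4·x² + 79/4·x³.
With x = 2/3: p(2/3) = 17/27.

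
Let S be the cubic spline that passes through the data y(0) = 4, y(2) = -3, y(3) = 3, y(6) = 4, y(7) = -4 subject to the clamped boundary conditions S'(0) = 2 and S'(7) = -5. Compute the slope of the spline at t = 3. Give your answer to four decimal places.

Write m_i for S''(x_i). With h_i = 2, 1, 3, 1 and divided differences Δ_i = -7/2, 6, 1/3, -8, the continuity of S' gives the tridiagonal system
  2·m_0 + 6·m_1 + 1·m_2 = 6(Δ_1 - Δ_0) = 57
  1·m_1 + 8·m_2 + 3·m_3 = 6(Δ_2 - Δ_1) = -34
  3·m_2 + 8·m_3 + 1·m_4 = 6(Δ_3 - Δ_2) = -50
Clamped end conditions give two more equations: 2h_0·m_0 + h_0·m_1 = 6(Δ_0 - S'(0)) = -33 and h_3·m_3 + 2h_3·m_4 = 6(S'(7) - Δ_3) = 18.
Solving the tridiagonal system: m_0 = -10547/660, m_1 = 2551/165, m_2 = -251/66, m_3 = -349/55, m_4 = 1339/110.
On [3, 6], S'(t) = b_2 + 2c_2·(t - 3) + 3d_2·(t - 3)² with b_2 = Δ_2 - h_2(2m_2 + m_3)/6 = 402/55, c_2 = m_2/2 = -251/132, d_2 = (m_3 - m_2)/(6h_2) = -839/5940. So S'(3) = 402/55.

7.3091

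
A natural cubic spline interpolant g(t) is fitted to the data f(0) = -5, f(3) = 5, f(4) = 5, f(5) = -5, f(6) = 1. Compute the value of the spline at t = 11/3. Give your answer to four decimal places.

With M_i denoting the second derivative at x_i, h_i = 3, 1, 1, 1, and Δ_i = (y_(i+1) − y_i)/h_i = 10/3, 0, -10, 6:
  3·M_0 + 8·M_1 + 1·M_2 = 6(Δ_1 - Δ_0) = -20
  1·M_1 + 4·M_2 + 1·M_3 = 6(Δ_2 - Δ_1) = -60
  1·M_2 + 4·M_3 + 1·M_4 = 6(Δ_3 - Δ_2) = 96
Natural end conditions: M_0 = M_4 = 0.
Solving: M_0 = 0, M_1 = 9/29, M_2 = -652/29, M_3 = 859/29, M_4 = 0.
On [3, 4], g(t) = 5 + 317/87·(t - 3) + 9/58·(t - 3)² - 661/174·(t - 3)³.
With (t - 3) = 2/3: g(11/3) = 14969/2349.

6.3725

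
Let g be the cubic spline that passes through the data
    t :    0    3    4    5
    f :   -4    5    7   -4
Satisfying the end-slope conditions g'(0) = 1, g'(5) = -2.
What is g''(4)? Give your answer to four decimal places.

Put M_i = g'' at the i-th knot. Here h = (3, 1, 1) and Δ = (3, 2, -11), so the interior equations h_(i-1)·M_(i-1) + 2(h_(i-1)+h_i)·M_i + h_i·M_(i+1) = 6(Δ_i − Δ_(i-1)) read
  3·M_0 + 8·M_1 + 1·M_2 = 6(Δ_1 - Δ_0) = -6
  1·M_1 + 4·M_2 + 1·M_3 = 6(Δ_2 - Δ_1) = -78
Clamped end conditions give two more equations: 2h_0·M_0 + h_0·M_1 = 6(Δ_0 - g'(0)) = 12 and h_2·M_2 + 2h_2·M_3 = 6(g'(5) - Δ_2) = 54.
Forward elimination and back-substitution give M_0 = 16/29, M_1 = 84/29, M_2 = -894/29, M_3 = 1230/29.

-30.8276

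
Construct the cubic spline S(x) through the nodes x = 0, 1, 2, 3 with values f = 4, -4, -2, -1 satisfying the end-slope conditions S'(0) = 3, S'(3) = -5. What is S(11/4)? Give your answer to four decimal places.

-0.2125

Put M_i = S'' at the i-th knot. Here h = (1, 1, 1) and Δ = (-8, 2, 1), so the interior equations h_(i-1)·M_(i-1) + 2(h_(i-1)+h_i)·M_i + h_i·M_(i+1) = 6(Δ_i − Δ_(i-1)) read
  1·M_0 + 4·M_1 + 1·M_2 = 6(Δ_1 - Δ_0) = 60
  1·M_1 + 4·M_2 + 1·M_3 = 6(Δ_2 - Δ_1) = -6
Clamped end conditions give two more equations: 2h_0·M_0 + h_0·M_1 = 6(Δ_0 - S'(0)) = -66 and h_2·M_2 + 2h_2·M_3 = 6(S'(3) - Δ_2) = -36.
Solving the tridiagonal system: M_0 = -704/15, M_1 = 418/15, M_2 = -68/15, M_3 = -236/15.
On [2, 3], S(x) = -2 + 77/15·(x - 2) - 34/15·(x - 2)² - 28/15·(x - 2)³.
With (x - 2) = 3/4: S(11/4) = -17/80.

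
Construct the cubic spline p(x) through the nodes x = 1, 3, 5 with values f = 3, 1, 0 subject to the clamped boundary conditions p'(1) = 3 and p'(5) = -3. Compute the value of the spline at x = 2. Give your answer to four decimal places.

3.0313

Let M_i = p''(x_i). Step sizes h_i = 2, 2; slopes of the chords Δ_i = (y_(i+1) - y_i)/h_i = -1, -1/2.
  2·M_0 + 8·M_1 + 2·M_2 = 6(Δ_1 - Δ_0) = 3
Clamped end conditions give two more equations: 2h_0·M_0 + h_0·M_1 = 6(Δ_0 - p'(1)) = -24 and h_1·M_1 + 2h_1·M_2 = 6(p'(5) - Δ_1) = -15.
Hence M_0 = -63/8, M_1 = 15/4, M_2 = -45/8.
On [1, 3], p(x) = 3 + 3·(x - 1) - 63/16·(x - 1)² + 31/32·(x - 1)³.
With (x - 1) = 1: p(2) = 97/32.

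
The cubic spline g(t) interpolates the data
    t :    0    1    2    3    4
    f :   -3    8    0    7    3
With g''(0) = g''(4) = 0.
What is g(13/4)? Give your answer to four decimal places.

7.4297

With M_i denoting the second derivative at x_i, h_i = 1, 1, 1, 1, and Δ_i = (y_(i+1) − y_i)/h_i = 11, -8, 7, -4:
  1·M_0 + 4·M_1 + 1·M_2 = 6(Δ_1 - Δ_0) = -114
  1·M_1 + 4·M_2 + 1·M_3 = 6(Δ_2 - Δ_1) = 90
  1·M_2 + 4·M_3 + 1·M_4 = 6(Δ_3 - Δ_2) = -66
Natural end conditions: M_0 = M_4 = 0.
Solving: M_0 = 0, M_1 = -267/7, M_2 = 270/7, M_3 = -183/7, M_4 = 0.
On [3, 4], g(t) = 7 + 33/7·(t - 3) - 183/14·(t - 3)² + 61/14·(t - 3)³.
With (t - 3) = 1/4: g(13/4) = 951/128.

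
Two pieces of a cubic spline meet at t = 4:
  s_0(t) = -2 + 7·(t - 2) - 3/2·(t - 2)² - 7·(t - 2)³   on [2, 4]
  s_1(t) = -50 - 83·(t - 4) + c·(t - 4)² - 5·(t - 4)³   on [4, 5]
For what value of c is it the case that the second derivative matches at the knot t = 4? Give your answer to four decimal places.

s_0''(t) = -3 - 42·(t - 2), so s_0''(4) = -87. On the right, s_1''(4) = 2c, so c = -87/2.

-43.5000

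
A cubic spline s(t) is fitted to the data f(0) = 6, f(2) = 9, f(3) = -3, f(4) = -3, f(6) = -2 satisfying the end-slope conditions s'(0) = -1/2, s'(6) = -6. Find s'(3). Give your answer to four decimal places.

-7.8250

Put m_i = s'' at the i-th knot. Here h = (2, 1, 1, 2) and Δ = (3/2, -12, 0, 1/2), so the interior equations h_(i-1)·m_(i-1) + 2(h_(i-1)+h_i)·m_i + h_i·m_(i+1) = 6(Δ_i − Δ_(i-1)) read
  2·m_0 + 6·m_1 + 1·m_2 = 6(Δ_1 - Δ_0) = -81
  1·m_1 + 4·m_2 + 1·m_3 = 6(Δ_2 - Δ_1) = 72
  1·m_2 + 6·m_3 + 2·m_4 = 6(Δ_3 - Δ_2) = 3
Clamped end conditions give two more equations: 2h_0·m_0 + h_0·m_1 = 6(Δ_0 - s'(0)) = 12 and h_3·m_3 + 2h_3·m_4 = 6(s'(6) - Δ_3) = -39.
Solving the tridiagonal system: m_0 = 1687/120, m_1 = -1327/60, m_2 = 283/12, m_3 = -13/60, m_4 = -1157/120.
On [3, 4], s'(t) = b_2 + 2c_2·(t - 3) + 3d_2·(t - 3)² with b_2 = Δ_2 - h_2(2m_2 + m_3)/6 = -313/40, c_2 = m_2/2 = 283/24, d_2 = (m_3 - m_2)/(6h_2) = -119/30. So s'(3) = -313/40.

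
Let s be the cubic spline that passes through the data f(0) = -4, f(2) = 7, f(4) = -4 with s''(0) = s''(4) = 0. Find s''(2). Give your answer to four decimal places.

Write M_i for s''(x_i). With h_i = 2, 2 and divided differences Δ_i = 11/2, -11/2, the continuity of s' gives the tridiagonal system
  2·M_0 + 8·M_1 + 2·M_2 = 6(Δ_1 - Δ_0) = -66
Natural end conditions: M_0 = M_2 = 0.
Solving: M_0 = 0, M_1 = -33/4, M_2 = 0.

-8.2500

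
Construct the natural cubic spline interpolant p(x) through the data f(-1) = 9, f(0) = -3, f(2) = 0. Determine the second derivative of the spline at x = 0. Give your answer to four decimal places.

Let M_i = p''(x_i). Step sizes h_i = 1, 2; slopes of the chords Δ_i = (y_(i+1) - y_i)/h_i = -12, 3/2.
  1·M_0 + 6·M_1 + 2·M_2 = 6(Δ_1 - Δ_0) = 81
Natural end conditions: M_0 = M_2 = 0.
Hence M_0 = 0, M_1 = 27/2, M_2 = 0.

13.5000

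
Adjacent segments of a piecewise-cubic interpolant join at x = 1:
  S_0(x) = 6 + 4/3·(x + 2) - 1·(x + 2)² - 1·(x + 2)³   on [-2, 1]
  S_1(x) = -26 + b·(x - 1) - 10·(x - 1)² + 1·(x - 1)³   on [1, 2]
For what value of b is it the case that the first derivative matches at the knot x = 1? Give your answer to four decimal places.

S_0'(x) = 4/3 - 2·(x + 2) - 3·(x + 2)², so S_0'(1) = -95/3. On the right, S_1'(1) = b, so b = -95/3.

-31.6667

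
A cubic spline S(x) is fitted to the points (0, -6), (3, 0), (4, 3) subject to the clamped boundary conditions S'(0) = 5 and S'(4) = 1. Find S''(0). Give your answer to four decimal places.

-4.7500

Let σ_i = S''(x_i). Step sizes h_i = 3, 1; slopes of the chords Δ_i = (y_(i+1) - y_i)/h_i = 2, 3.
  3·σ_0 + 8·σ_1 + 1·σ_2 = 6(Δ_1 - Δ_0) = 6
Clamped end conditions give two more equations: 2h_0·σ_0 + h_0·σ_1 = 6(Δ_0 - S'(0)) = -18 and h_1·σ_1 + 2h_1·σ_2 = 6(S'(4) - Δ_1) = -12.
Solving: σ_0 = -19/4, σ_1 = 7/2, σ_2 = -31/4.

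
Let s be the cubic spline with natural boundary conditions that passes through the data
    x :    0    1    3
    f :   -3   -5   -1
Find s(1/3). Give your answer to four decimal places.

Let M_i = s''(x_i). Step sizes h_i = 1, 2; slopes of the chords Δ_i = (y_(i+1) - y_i)/h_i = -2, 2.
  1·M_0 + 6·M_1 + 2·M_2 = 6(Δ_1 - Δ_0) = 24
Natural end conditions: M_0 = M_2 = 0.
Hence M_0 = 0, M_1 = 4, M_2 = 0.
On [0, 1], s(x) = -3 - 8/3·x + 0·x² + 2/3·x³.
With x = 1/3: s(1/3) = -313/81.

-3.8642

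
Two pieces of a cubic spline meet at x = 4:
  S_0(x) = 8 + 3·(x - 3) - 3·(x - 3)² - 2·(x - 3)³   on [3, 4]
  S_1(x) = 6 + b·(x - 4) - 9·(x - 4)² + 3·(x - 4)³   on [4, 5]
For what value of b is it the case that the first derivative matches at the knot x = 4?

S_0'(x) = 3 - 6·(x - 3) - 6·(x - 3)², so S_0'(4) = -9. On the right, S_1'(4) = b, so b = -9.

-9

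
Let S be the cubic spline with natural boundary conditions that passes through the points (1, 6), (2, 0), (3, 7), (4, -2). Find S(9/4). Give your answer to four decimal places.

1.4656

Write M_i for S''(x_i). With h_i = 1, 1, 1 and divided differences Δ_i = -6, 7, -9, the continuity of S' gives the tridiagonal system
  1·M_0 + 4·M_1 + 1·M_2 = 6(Δ_1 - Δ_0) = 78
  1·M_1 + 4·M_2 + 1·M_3 = 6(Δ_2 - Δ_1) = -96
Natural end conditions: M_0 = M_3 = 0.
Forward elimination and back-substitution give M_0 = 0, M_1 = 136/5, M_2 = -154/5, M_3 = 0.
On [2, 3], S(t) = 0 + 46/15·(t - 2) + 68/5·(t - 2)² - 29/3·(t - 2)³.
With (t - 2) = 1/4: S(9/4) = 469/320.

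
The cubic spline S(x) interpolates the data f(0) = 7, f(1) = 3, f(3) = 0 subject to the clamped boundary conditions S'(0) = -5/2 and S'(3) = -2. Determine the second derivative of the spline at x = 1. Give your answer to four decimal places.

Write M_i for S''(x_i). With h_i = 1, 2 and divided differences Δ_i = -4, -3/2, the continuity of S' gives the tridiagonal system
  1·M_0 + 6·M_1 + 2·M_2 = 6(Δ_1 - Δ_0) = 15
Clamped end conditions give two more equations: 2h_0·M_0 + h_0·M_1 = 6(Δ_0 - S'(0)) = -9 and h_1·M_1 + 2h_1·M_2 = 6(S'(3) - Δ_1) = -3.
Solving the tridiagonal system: M_0 = -41/6, M_1 = 14/3, M_2 = -37/12.

4.6667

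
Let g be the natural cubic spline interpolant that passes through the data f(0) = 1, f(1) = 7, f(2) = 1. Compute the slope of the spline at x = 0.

9

Write M_i for g''(x_i). With h_i = 1, 1 and divided differences Δ_i = 6, -6, the continuity of g' gives the tridiagonal system
  1·M_0 + 4·M_1 + 1·M_2 = 6(Δ_1 - Δ_0) = -72
Natural end conditions: M_0 = M_2 = 0.
Solving: M_0 = 0, M_1 = -18, M_2 = 0.
On [0, 1], g'(x) = b_0 + 2c_0·x + 3d_0·x² with b_0 = Δ_0 - h_0(2M_0 + M_1)/6 = 9, c_0 = M_0/2 = 0, d_0 = (M_1 - M_0)/(6h_0) = -3. So g'(0) = 9.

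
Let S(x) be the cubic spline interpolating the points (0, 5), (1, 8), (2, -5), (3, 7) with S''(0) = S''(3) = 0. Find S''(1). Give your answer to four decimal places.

Let σ_i = S''(x_i). Step sizes h_i = 1, 1, 1; slopes of the chords Δ_i = (y_(i+1) - y_i)/h_i = 3, -13, 12.
  1·σ_0 + 4·σ_1 + 1·σ_2 = 6(Δ_1 - Δ_0) = -96
  1·σ_1 + 4·σ_2 + 1·σ_3 = 6(Δ_2 - Δ_1) = 150
Natural end conditions: σ_0 = σ_3 = 0.
Hence σ_0 = 0, σ_1 = -178/5, σ_2 = 232/5, σ_3 = 0.

-35.6000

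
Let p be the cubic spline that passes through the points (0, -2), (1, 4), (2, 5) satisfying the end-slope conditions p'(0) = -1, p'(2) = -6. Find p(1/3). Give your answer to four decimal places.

-1.1111

With σ_i denoting the second derivative at x_i, h_i = 1, 1, and Δ_i = (y_(i+1) − y_i)/h_i = 6, 1:
  1·σ_0 + 4·σ_1 + 1·σ_2 = 6(Δ_1 - Δ_0) = -30
Clamped end conditions give two more equations: 2h_0·σ_0 + h_0·σ_1 = 6(Δ_0 - p'(0)) = 42 and h_1·σ_1 + 2h_1·σ_2 = 6(p'(2) - Δ_1) = -42.
Hence σ_0 = 26, σ_1 = -10, σ_2 = -16.
On [0, 1], p(x) = -2 - 1·x + 13·x² - 6·x³.
With x = 1/3: p(1/3) = -10/9.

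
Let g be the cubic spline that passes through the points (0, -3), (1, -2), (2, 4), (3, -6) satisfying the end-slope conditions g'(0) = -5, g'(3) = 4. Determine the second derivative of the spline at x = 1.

16

Let m_i = g''(x_i). Step sizes h_i = 1, 1, 1; slopes of the chords Δ_i = (y_(i+1) - y_i)/h_i = 1, 6, -10.
  1·m_0 + 4·m_1 + 1·m_2 = 6(Δ_1 - Δ_0) = 30
  1·m_1 + 4·m_2 + 1·m_3 = 6(Δ_2 - Δ_1) = -96
Clamped end conditions give two more equations: 2h_0·m_0 + h_0·m_1 = 6(Δ_0 - g'(0)) = 36 and h_2·m_2 + 2h_2·m_3 = 6(g'(3) - Δ_2) = 84.
Hence m_0 = 10, m_1 = 16, m_2 = -44, m_3 = 64.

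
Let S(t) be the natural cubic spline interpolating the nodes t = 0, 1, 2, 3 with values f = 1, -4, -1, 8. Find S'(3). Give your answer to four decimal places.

Put M_i = S'' at the i-th knot. Here h = (1, 1, 1) and Δ = (-5, 3, 9), so the interior equations h_(i-1)·M_(i-1) + 2(h_(i-1)+h_i)·M_i + h_i·M_(i+1) = 6(Δ_i − Δ_(i-1)) read
  1·M_0 + 4·M_1 + 1·M_2 = 6(Δ_1 - Δ_0) = 48
  1·M_1 + 4·M_2 + 1·M_3 = 6(Δ_2 - Δ_1) = 36
Natural end conditions: M_0 = M_3 = 0.
Solving: M_0 = 0, M_1 = 52/5, M_2 = 32/5, M_3 = 0.
On [2, 3], S'(t) = b_2 + 2c_2·(t - 2) + 3d_2·(t - 2)² with b_2 = Δ_2 - h_2(2M_2 + M_3)/6 = 103/15, c_2 = M_2/2 = 16/5, d_2 = (M_3 - M_2)/(6h_2) = -16/15. So S'(3) = 151/15.

10.0667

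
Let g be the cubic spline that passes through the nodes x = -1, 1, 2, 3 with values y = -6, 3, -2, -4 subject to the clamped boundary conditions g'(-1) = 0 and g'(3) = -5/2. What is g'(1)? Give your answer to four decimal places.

-1.3182

Put σ_i = g'' at the i-th knot. Here h = (2, 1, 1) and Δ = (9/2, -5, -2), so the interior equations h_(i-1)·σ_(i-1) + 2(h_(i-1)+h_i)·σ_i + h_i·σ_(i+1) = 6(Δ_i − Δ_(i-1)) read
  2·σ_0 + 6·σ_1 + 1·σ_2 = 6(Δ_1 - Δ_0) = -57
  1·σ_1 + 4·σ_2 + 1·σ_3 = 6(Δ_2 - Δ_1) = 18
Clamped end conditions give two more equations: 2h_0·σ_0 + h_0·σ_1 = 6(Δ_0 - g'(-1)) = 27 and h_2·σ_2 + 2h_2·σ_3 = 6(g'(3) - Δ_2) = -3.
Solving: σ_0 = 163/11, σ_1 = -355/22, σ_2 = 112/11, σ_3 = -145/22.
On [1, 2], g'(x) = b_1 + 2c_1·(x - 1) + 3d_1·(x - 1)² with b_1 = Δ_1 - h_1(2σ_1 + σ_2)/6 = -29/22, c_1 = σ_1/2 = -355/44, d_1 = (σ_2 - σ_1)/(6h_1) = 193/44. So g'(1) = -29/22.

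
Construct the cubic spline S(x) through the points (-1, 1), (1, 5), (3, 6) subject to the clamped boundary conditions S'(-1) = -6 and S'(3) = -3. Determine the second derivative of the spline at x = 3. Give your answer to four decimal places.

Put M_i = S'' at the i-th knot. Here h = (2, 2) and Δ = (2, 1/2), so the interior equations h_(i-1)·M_(i-1) + 2(h_(i-1)+h_i)·M_i + h_i·M_(i+1) = 6(Δ_i − Δ_(i-1)) read
  2·M_0 + 8·M_1 + 2·M_2 = 6(Δ_1 - Δ_0) = -9
Clamped end conditions give two more equations: 2h_0·M_0 + h_0·M_1 = 6(Δ_0 - S'(-1)) = 48 and h_1·M_1 + 2h_1·M_2 = 6(S'(3) - Δ_1) = -21.
Hence M_0 = 111/8, M_1 = -15/4, M_2 = -27/8.

-3.3750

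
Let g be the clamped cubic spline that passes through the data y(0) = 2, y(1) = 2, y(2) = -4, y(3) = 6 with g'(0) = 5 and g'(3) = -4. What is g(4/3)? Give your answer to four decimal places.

Put m_i = g'' at the i-th knot. Here h = (1, 1, 1) and Δ = (0, -6, 10), so the interior equations h_(i-1)·m_(i-1) + 2(h_(i-1)+h_i)·m_i + h_i·m_(i+1) = 6(Δ_i − Δ_(i-1)) read
  1·m_0 + 4·m_1 + 1·m_2 = 6(Δ_1 - Δ_0) = -36
  1·m_1 + 4·m_2 + 1·m_3 = 6(Δ_2 - Δ_1) = 96
Clamped end conditions give two more equations: 2h_0·m_0 + h_0·m_1 = 6(Δ_0 - g'(0)) = -30 and h_2·m_2 + 2h_2·m_3 = 6(g'(3) - Δ_2) = -84.
Forward elimination and back-substitution give m_0 = -28/5, m_1 = -94/5, m_2 = 224/5, m_3 = -322/5.
On [1, 2], g(t) = 2 - 36/5·(t - 1) - 47/5·(t - 1)² + 53/5·(t - 1)³.
With (t - 1) = 1/3: g(4/3) = -142/135.

-1.0519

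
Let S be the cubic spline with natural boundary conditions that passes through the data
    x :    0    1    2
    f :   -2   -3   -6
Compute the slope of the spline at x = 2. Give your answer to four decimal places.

With m_i denoting the second derivative at x_i, h_i = 1, 1, and Δ_i = (y_(i+1) − y_i)/h_i = -1, -3:
  1·m_0 + 4·m_1 + 1·m_2 = 6(Δ_1 - Δ_0) = -12
Natural end conditions: m_0 = m_2 = 0.
Solving: m_0 = 0, m_1 = -3, m_2 = 0.
On [1, 2], S'(x) = b_1 + 2c_1·(x - 1) + 3d_1·(x - 1)² with b_1 = Δ_1 - h_1(2m_1 + m_2)/6 = -2, c_1 = m_1/2 = -3/2, d_1 = (m_2 - m_1)/(6h_1) = 1/2. So S'(2) = -7/2.

-3.5000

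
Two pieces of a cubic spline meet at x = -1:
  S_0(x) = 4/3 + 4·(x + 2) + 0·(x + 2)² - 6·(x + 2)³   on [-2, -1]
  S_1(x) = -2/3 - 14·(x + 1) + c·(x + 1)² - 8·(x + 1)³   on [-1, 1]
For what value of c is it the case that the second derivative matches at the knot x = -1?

S_0''(x) = 0 - 36·(x + 2), so S_0''(-1) = -36. On the right, S_1''(-1) = 2c, so c = -18.

-18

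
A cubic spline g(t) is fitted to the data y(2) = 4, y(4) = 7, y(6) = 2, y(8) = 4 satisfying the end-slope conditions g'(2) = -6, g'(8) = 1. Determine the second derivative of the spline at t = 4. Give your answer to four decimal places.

-8.1667

Put M_i = g'' at the i-th knot. Here h = (2, 2, 2) and Δ = (3/2, -5/2, 1), so the interior equations h_(i-1)·M_(i-1) + 2(h_(i-1)+h_i)·M_i + h_i·M_(i+1) = 6(Δ_i − Δ_(i-1)) read
  2·M_0 + 8·M_1 + 2·M_2 = 6(Δ_1 - Δ_0) = -24
  2·M_1 + 8·M_2 + 2·M_3 = 6(Δ_2 - Δ_1) = 21
Clamped end conditions give two more equations: 2h_0·M_0 + h_0·M_1 = 6(Δ_0 - g'(2)) = 45 and h_2·M_2 + 2h_2·M_3 = 6(g'(8) - Δ_2) = 0.
Solving the tridiagonal system: M_0 = 46/3, M_1 = -49/6, M_2 = 16/3, M_3 = -8/3.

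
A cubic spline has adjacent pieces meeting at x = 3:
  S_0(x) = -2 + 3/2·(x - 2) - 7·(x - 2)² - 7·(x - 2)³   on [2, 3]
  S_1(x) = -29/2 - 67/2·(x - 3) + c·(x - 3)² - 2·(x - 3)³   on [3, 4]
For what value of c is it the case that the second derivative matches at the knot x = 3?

-28

S_0''(x) = -14 - 42·(x - 2), so S_0''(3) = -56. On the right, S_1''(3) = 2c, so c = -28.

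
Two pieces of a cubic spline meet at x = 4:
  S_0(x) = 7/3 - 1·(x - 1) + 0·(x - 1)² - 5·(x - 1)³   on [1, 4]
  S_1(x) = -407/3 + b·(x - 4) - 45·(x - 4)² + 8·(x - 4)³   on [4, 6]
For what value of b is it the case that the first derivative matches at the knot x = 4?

S_0'(x) = -1 + 0·(x - 1) - 15·(x - 1)², so S_0'(4) = -136. On the right, S_1'(4) = b, so b = -136.

-136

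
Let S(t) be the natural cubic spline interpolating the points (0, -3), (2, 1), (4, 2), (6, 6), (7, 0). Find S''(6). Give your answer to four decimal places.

Write M_i for S''(x_i). With h_i = 2, 2, 2, 1 and divided differences Δ_i = 2, 1/2, 2, -6, the continuity of S' gives the tridiagonal system
  2·M_0 + 8·M_1 + 2·M_2 = 6(Δ_1 - Δ_0) = -9
  2·M_1 + 8·M_2 + 2·M_3 = 6(Δ_2 - Δ_1) = 9
  2·M_2 + 6·M_3 + 1·M_4 = 6(Δ_3 - Δ_2) = -48
Natural end conditions: M_0 = M_4 = 0.
Solving the tridiagonal system: M_0 = 0, M_1 = -87/41, M_2 = 327/82, M_3 = -765/82, M_4 = 0.

-9.3293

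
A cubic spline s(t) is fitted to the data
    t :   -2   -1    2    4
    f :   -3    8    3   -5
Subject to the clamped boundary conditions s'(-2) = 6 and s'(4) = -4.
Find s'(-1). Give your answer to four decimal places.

Let σ_i = s''(x_i). Step sizes h_i = 1, 3, 2; slopes of the chords Δ_i = (y_(i+1) - y_i)/h_i = 11, -5/3, -4.
  1·σ_0 + 8·σ_1 + 3·σ_2 = 6(Δ_1 - Δ_0) = -76
  3·σ_1 + 10·σ_2 + 2·σ_3 = 6(Δ_2 - Δ_1) = -14
Clamped end conditions give two more equations: 2h_0·σ_0 + h_0·σ_1 = 6(Δ_0 - s'(-2)) = 30 and h_2·σ_2 + 2h_2·σ_3 = 6(s'(4) - Δ_2) = 0.
Forward elimination and back-substitution give σ_0 = 844/39, σ_1 = -518/39, σ_2 = 112/39, σ_3 = -56/39.
On [-1, 2], s'(t) = b_1 + 2c_1·(t + 1) + 3d_1·(t + 1)² with b_1 = Δ_1 - h_1(2σ_1 + σ_2)/6 = 397/39, c_1 = σ_1/2 = -259/39, d_1 = (σ_2 - σ_1)/(6h_1) = 35/39. So s'(-1) = 397/39.

10.1795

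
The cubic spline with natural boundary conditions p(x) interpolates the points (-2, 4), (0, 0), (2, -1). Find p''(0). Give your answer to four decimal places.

With m_i denoting the second derivative at x_i, h_i = 2, 2, and Δ_i = (y_(i+1) − y_i)/h_i = -2, -1/2:
  2·m_0 + 8·m_1 + 2·m_2 = 6(Δ_1 - Δ_0) = 9
Natural end conditions: m_0 = m_2 = 0.
Solving: m_0 = 0, m_1 = 9/8, m_2 = 0.

1.1250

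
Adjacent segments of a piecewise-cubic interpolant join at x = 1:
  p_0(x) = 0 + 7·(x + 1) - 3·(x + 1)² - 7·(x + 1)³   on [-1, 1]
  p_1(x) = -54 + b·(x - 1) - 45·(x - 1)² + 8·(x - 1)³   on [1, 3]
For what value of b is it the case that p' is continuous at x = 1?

-89

p_0'(x) = 7 - 6·(x + 1) - 21·(x + 1)², so p_0'(1) = -89. On the right, p_1'(1) = b, so b = -89.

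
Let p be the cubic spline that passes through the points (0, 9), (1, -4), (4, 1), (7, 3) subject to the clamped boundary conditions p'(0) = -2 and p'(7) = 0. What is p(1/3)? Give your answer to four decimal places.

6.3632

Let σ_i = p''(x_i). Step sizes h_i = 1, 3, 3; slopes of the chords Δ_i = (y_(i+1) - y_i)/h_i = -13, 5/3, 2/3.
  1·σ_0 + 8·σ_1 + 3·σ_2 = 6(Δ_1 - Δ_0) = 88
  3·σ_1 + 12·σ_2 + 3·σ_3 = 6(Δ_2 - Δ_1) = -6
Clamped end conditions give two more equations: 2h_0·σ_0 + h_0·σ_1 = 6(Δ_0 - p'(0)) = -66 and h_2·σ_2 + 2h_2·σ_3 = 6(p'(7) - Δ_2) = -4.
Solving: σ_0 = -1308/31, σ_1 = 570/31, σ_2 = -524/93, σ_3 = 200/93.
On [0, 1], p(x) = 9 - 2·x - 654/31·x² + 313/31·x³.
With x = 1/3: p(1/3) = 5326/837.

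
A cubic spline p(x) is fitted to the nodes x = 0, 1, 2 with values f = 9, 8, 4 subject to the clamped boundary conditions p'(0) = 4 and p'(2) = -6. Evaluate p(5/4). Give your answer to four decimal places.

Let σ_i = p''(x_i). Step sizes h_i = 1, 1; slopes of the chords Δ_i = (y_(i+1) - y_i)/h_i = -1, -4.
  1·σ_0 + 4·σ_1 + 1·σ_2 = 6(Δ_1 - Δ_0) = -18
Clamped end conditions give two more equations: 2h_0·σ_0 + h_0·σ_1 = 6(Δ_0 - p'(0)) = -30 and h_1·σ_1 + 2h_1·σ_2 = 6(p'(2) - Δ_1) = -12.
Hence σ_0 = -31/2, σ_1 = 1, σ_2 = -13/2.
On [1, 2], p(x) = 8 - 13/4·(x - 1) + 1/2·(x - 1)² - 5/4·(x - 1)³.
With (x - 1) = 1/4: p(5/4) = 1843/256.

7.1992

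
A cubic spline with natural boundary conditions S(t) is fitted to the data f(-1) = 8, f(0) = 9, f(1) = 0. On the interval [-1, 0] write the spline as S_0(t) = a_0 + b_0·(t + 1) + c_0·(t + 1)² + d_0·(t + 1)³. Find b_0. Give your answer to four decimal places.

Let M_i = S''(x_i). Step sizes h_i = 1, 1; slopes of the chords Δ_i = (y_(i+1) - y_i)/h_i = 1, -9.
  1·M_0 + 4·M_1 + 1·M_2 = 6(Δ_1 - Δ_0) = -60
Natural end conditions: M_0 = M_2 = 0.
Forward elimination and back-substitution give M_0 = 0, M_1 = -15, M_2 = 0.
On [-1, 0], with S_0(t) = a_0 + b_0·(t + 1) + c_0·(t + 1)² + d_0·(t + 1)³: c_0 = M_0/2 = 0, d_0 = (M_1 - M_0)/(6h_0) = -5/2, b_0 = Δ_0 - h_0(2M_0 + M_1)/6 = 7/2.

3.5000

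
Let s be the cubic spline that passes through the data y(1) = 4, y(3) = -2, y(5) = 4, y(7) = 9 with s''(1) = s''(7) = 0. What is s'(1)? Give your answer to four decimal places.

-4.6333

Write σ_i for s''(x_i). With h_i = 2, 2, 2 and divided differences Δ_i = -3, 3, 5/2, the continuity of s' gives the tridiagonal system
  2·σ_0 + 8·σ_1 + 2·σ_2 = 6(Δ_1 - Δ_0) = 36
  2·σ_1 + 8·σ_2 + 2·σ_3 = 6(Δ_2 - Δ_1) = -3
Natural end conditions: σ_0 = σ_3 = 0.
Forward elimination and back-substitution give σ_0 = 0, σ_1 = 49/10, σ_2 = -8/5, σ_3 = 0.
On [1, 3], s'(t) = b_0 + 2c_0·(t - 1) + 3d_0·(t - 1)² with b_0 = Δ_0 - h_0(2σ_0 + σ_1)/6 = -139/30, c_0 = σ_0/2 = 0, d_0 = (σ_1 - σ_0)/(6h_0) = 49/120. So s'(1) = -139/30.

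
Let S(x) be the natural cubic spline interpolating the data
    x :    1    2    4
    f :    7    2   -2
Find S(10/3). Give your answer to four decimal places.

-1.2593

Write M_i for S''(x_i). With h_i = 1, 2 and divided differences Δ_i = -5, -2, the continuity of S' gives the tridiagonal system
  1·M_0 + 6·M_1 + 2·M_2 = 6(Δ_1 - Δ_0) = 18
Natural end conditions: M_0 = M_2 = 0.
Solving: M_0 = 0, M_1 = 3, M_2 = 0.
On [2, 4], S(x) = 2 - 4·(x - 2) + 3/2·(x - 2)² - 1/4·(x - 2)³.
With (x - 2) = 4/3: S(10/3) = -34/27.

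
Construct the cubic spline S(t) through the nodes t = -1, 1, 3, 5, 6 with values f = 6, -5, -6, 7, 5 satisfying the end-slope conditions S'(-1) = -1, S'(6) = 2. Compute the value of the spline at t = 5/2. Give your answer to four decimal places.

Let m_i = S''(x_i). Step sizes h_i = 2, 2, 2, 1; slopes of the chords Δ_i = (y_(i+1) - y_i)/h_i = -11/2, -1/2, 13/2, -2.
  2·m_0 + 8·m_1 + 2·m_2 = 6(Δ_1 - Δ_0) = 30
  2·m_1 + 8·m_2 + 2·m_3 = 6(Δ_2 - Δ_1) = 42
  2·m_2 + 6·m_3 + 1·m_4 = 6(Δ_3 - Δ_2) = -51
Clamped end conditions give two more equations: 2h_0·m_0 + h_0·m_1 = 6(Δ_0 - S'(-1)) = -27 and h_3·m_3 + 2h_3·m_4 = 6(S'(6) - Δ_3) = 24.
Solving the tridiagonal system: m_0 = -1503/172, m_1 = 171/43, m_2 = 1347/172, m_3 = -615/43, m_4 = 1647/86.
On [1, 3], S(t) = -5 - 991/172·(t - 1) + 171/86·(t - 1)² + 221/688·(t - 1)³.
With (t - 1) = 3/2: S(5/2) = -44497/5504.

-8.0845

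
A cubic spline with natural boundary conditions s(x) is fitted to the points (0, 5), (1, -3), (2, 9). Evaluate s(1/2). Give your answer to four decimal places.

Let m_i = s''(x_i). Step sizes h_i = 1, 1; slopes of the chords Δ_i = (y_(i+1) - y_i)/h_i = -8, 12.
  1·m_0 + 4·m_1 + 1·m_2 = 6(Δ_1 - Δ_0) = 120
Natural end conditions: m_0 = m_2 = 0.
Solving: m_0 = 0, m_1 = 30, m_2 = 0.
On [0, 1], s(x) = 5 - 13·x + 0·x² + 5·x³.
With x = 1/2: s(1/2) = -7/8.

-0.8750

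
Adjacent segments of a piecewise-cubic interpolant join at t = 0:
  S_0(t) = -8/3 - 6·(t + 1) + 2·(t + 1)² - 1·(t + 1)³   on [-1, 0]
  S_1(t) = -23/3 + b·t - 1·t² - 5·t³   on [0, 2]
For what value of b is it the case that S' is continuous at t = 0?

-5

S_0'(t) = -6 + 4·(t + 1) - 3·(t + 1)², so S_0'(0) = -5. On the right, S_1'(0) = b, so b = -5.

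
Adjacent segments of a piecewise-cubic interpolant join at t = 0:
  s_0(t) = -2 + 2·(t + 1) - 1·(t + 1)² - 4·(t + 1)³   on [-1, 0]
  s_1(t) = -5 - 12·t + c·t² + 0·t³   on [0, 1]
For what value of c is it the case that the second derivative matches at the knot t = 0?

s_0''(t) = -2 - 24·(t + 1), so s_0''(0) = -26. On the right, s_1''(0) = 2c, so c = -13.

-13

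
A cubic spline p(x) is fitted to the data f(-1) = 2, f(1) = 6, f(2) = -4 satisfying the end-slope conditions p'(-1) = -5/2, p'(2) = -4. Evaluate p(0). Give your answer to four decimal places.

Write M_i for p''(x_i). With h_i = 2, 1 and divided differences Δ_i = 2, -10, the continuity of p' gives the tridiagonal system
  2·M_0 + 6·M_1 + 1·M_2 = 6(Δ_1 - Δ_0) = -72
Clamped end conditions give two more equations: 2h_0·M_0 + h_0·M_1 = 6(Δ_0 - p'(-1)) = 27 and h_1·M_1 + 2h_1·M_2 = 6(p'(2) - Δ_1) = 36.
Solving the tridiagonal system: M_0 = 73/4, M_1 = -23, M_2 = 59/2.
On [-1, 1], p(x) = 2 - 5/2·(x + 1) + 73/8·(x + 1)² - 55/16·(x + 1)³.
With (x + 1) = 1: p(0) = 83/16.

5.1875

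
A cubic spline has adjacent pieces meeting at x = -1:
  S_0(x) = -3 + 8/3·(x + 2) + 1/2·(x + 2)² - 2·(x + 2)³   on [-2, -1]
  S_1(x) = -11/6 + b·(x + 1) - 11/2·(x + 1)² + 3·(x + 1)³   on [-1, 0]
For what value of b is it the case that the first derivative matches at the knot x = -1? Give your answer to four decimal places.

S_0'(x) = 8/3 + 1·(x + 2) - 6·(x + 2)², so S_0'(-1) = -7/3. On the right, S_1'(-1) = b, so b = -7/3.

-2.3333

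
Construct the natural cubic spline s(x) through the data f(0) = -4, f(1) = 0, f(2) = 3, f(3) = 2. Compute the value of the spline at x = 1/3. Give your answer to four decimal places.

Write M_i for s''(x_i). With h_i = 1, 1, 1 and divided differences Δ_i = 4, 3, -1, the continuity of s' gives the tridiagonal system
  1·M_0 + 4·M_1 + 1·M_2 = 6(Δ_1 - Δ_0) = -6
  1·M_1 + 4·M_2 + 1·M_3 = 6(Δ_2 - Δ_1) = -24
Natural end conditions: M_0 = M_3 = 0.
Hence M_0 = 0, M_1 = 0, M_2 = -6, M_3 = 0.
On [0, 1], s(x) = -4 + 4·x + 0·x² + 0·x³.
With x = 1/3: s(1/3) = -8/3.

-2.6667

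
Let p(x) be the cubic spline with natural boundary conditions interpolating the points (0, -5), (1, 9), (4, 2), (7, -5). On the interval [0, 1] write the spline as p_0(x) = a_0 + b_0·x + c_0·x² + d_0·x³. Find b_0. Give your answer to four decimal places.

16.2529

With σ_i denoting the second derivative at x_i, h_i = 1, 3, 3, and Δ_i = (y_(i+1) − y_i)/h_i = 14, -7/3, -7/3:
  1·σ_0 + 8·σ_1 + 3·σ_2 = 6(Δ_1 - Δ_0) = -98
  3·σ_1 + 12·σ_2 + 3·σ_3 = 6(Δ_2 - Δ_1) = 0
Natural end conditions: σ_0 = σ_3 = 0.
Forward elimination and back-substitution give σ_0 = 0, σ_1 = -392/29, σ_2 = 98/29, σ_3 = 0.
On [0, 1], with p_0(x) = a_0 + b_0·x + c_0·x² + d_0·x³: c_0 = σ_0/2 = 0, d_0 = (σ_1 - σ_0)/(6h_0) = -196/87, b_0 = Δ_0 - h_0(2σ_0 + σ_1)/6 = 1414/87.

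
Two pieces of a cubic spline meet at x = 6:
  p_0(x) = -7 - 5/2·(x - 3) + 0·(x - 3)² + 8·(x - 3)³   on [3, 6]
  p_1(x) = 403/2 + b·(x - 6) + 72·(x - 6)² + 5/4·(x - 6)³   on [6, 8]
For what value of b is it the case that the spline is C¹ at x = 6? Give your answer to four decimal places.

p_0'(x) = -5/2 + 0·(x - 3) + 24·(x - 3)², so p_0'(6) = 427/2. On the right, p_1'(6) = b, so b = 427/2.

213.5000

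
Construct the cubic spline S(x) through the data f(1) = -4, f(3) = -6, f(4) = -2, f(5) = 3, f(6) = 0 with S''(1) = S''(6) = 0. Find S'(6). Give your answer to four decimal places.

-5.1512

Write M_i for S''(x_i). With h_i = 2, 1, 1, 1 and divided differences Δ_i = -1, 4, 5, -3, the continuity of S' gives the tridiagonal system
  2·M_0 + 6·M_1 + 1·M_2 = 6(Δ_1 - Δ_0) = 30
  1·M_1 + 4·M_2 + 1·M_3 = 6(Δ_2 - Δ_1) = 6
  1·M_2 + 4·M_3 + 1·M_4 = 6(Δ_3 - Δ_2) = -48
Natural end conditions: M_0 = M_4 = 0.
Solving: M_0 = 0, M_1 = 189/43, M_2 = 156/43, M_3 = -555/43, M_4 = 0.
On [5, 6], S'(x) = b_3 + 2c_3·(x - 5) + 3d_3·(x - 5)² with b_3 = Δ_3 - h_3(2M_3 + M_4)/6 = 56/43, c_3 = M_3/2 = -555/86, d_3 = (M_4 - M_3)/(6h_3) = 185/86. So S'(6) = -443/86.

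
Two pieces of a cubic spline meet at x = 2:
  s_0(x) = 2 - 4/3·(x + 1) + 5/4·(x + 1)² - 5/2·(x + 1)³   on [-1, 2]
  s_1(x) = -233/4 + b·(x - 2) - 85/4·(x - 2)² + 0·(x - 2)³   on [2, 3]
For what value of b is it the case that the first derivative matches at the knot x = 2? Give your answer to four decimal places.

s_0'(x) = -4/3 + 5/2·(x + 1) - 15/2·(x + 1)², so s_0'(2) = -184/3. On the right, s_1'(2) = b, so b = -184/3.

-61.3333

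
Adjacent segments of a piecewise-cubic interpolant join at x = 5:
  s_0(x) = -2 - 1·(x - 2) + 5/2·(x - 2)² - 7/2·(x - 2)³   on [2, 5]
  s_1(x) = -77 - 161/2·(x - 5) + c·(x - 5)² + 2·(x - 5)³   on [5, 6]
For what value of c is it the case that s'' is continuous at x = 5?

s_0''(x) = 5 - 21·(x - 2), so s_0''(5) = -58. On the right, s_1''(5) = 2c, so c = -29.

-29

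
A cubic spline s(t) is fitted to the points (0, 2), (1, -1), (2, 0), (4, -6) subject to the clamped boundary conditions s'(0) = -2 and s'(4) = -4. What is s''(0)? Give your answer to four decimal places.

Put M_i = s'' at the i-th knot. Here h = (1, 1, 2) and Δ = (-3, 1, -3), so the interior equations h_(i-1)·M_(i-1) + 2(h_(i-1)+h_i)·M_i + h_i·M_(i+1) = 6(Δ_i − Δ_(i-1)) read
  1·M_0 + 4·M_1 + 1·M_2 = 6(Δ_1 - Δ_0) = 24
  1·M_1 + 6·M_2 + 2·M_3 = 6(Δ_2 - Δ_1) = -24
Clamped end conditions give two more equations: 2h_0·M_0 + h_0·M_1 = 6(Δ_0 - s'(0)) = -6 and h_2·M_2 + 2h_2·M_3 = 6(s'(4) - Δ_2) = -6.
Hence M_0 = -85/11, M_1 = 104/11, M_2 = -67/11, M_3 = 17/11.

-7.7273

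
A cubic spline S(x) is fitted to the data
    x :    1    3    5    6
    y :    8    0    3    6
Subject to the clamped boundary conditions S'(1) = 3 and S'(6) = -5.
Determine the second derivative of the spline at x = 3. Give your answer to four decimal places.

6.6957

Let M_i = S''(x_i). Step sizes h_i = 2, 2, 1; slopes of the chords Δ_i = (y_(i+1) - y_i)/h_i = -4, 3/2, 3.
  2·M_0 + 8·M_1 + 2·M_2 = 6(Δ_1 - Δ_0) = 33
  2·M_1 + 6·M_2 + 1·M_3 = 6(Δ_2 - Δ_1) = 9
Clamped end conditions give two more equations: 2h_0·M_0 + h_0·M_1 = 6(Δ_0 - S'(1)) = -42 and h_2·M_2 + 2h_2·M_3 = 6(S'(6) - Δ_2) = -48.
Solving: M_0 = -637/46, M_1 = 154/23, M_2 = 82/23, M_3 = -593/23.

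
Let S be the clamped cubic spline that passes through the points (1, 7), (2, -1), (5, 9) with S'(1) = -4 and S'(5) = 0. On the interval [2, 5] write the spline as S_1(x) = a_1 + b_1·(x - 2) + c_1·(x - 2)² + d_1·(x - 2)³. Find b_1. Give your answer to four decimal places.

With σ_i denoting the second derivative at x_i, h_i = 1, 3, and Δ_i = (y_(i+1) − y_i)/h_i = -8, 10/3:
  1·σ_0 + 8·σ_1 + 3·σ_2 = 6(Δ_1 - Δ_0) = 68
Clamped end conditions give two more equations: 2h_0·σ_0 + h_0·σ_1 = 6(Δ_0 - S'(1)) = -24 and h_1·σ_1 + 2h_1·σ_2 = 6(S'(5) - Δ_1) = -20.
Solving the tridiagonal system: σ_0 = -39/2, σ_1 = 15, σ_2 = -65/6.
On [2, 5], with S_1(x) = a_1 + b_1·(x - 2) + c_1·(x - 2)² + d_1·(x - 2)³: c_1 = σ_1/2 = 15/2, d_1 = (σ_2 - σ_1)/(6h_1) = -155/108, b_1 = Δ_1 - h_1(2σ_1 + σ_2)/6 = -25/4.

-6.2500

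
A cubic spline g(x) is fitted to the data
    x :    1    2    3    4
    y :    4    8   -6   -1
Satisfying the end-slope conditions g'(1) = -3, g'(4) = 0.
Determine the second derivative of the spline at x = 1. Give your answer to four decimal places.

46.8000

With M_i denoting the second derivative at x_i, h_i = 1, 1, 1, and Δ_i = (y_(i+1) − y_i)/h_i = 4, -14, 5:
  1·M_0 + 4·M_1 + 1·M_2 = 6(Δ_1 - Δ_0) = -108
  1·M_1 + 4·M_2 + 1·M_3 = 6(Δ_2 - Δ_1) = 114
Clamped end conditions give two more equations: 2h_0·M_0 + h_0·M_1 = 6(Δ_0 - g'(1)) = 42 and h_2·M_2 + 2h_2·M_3 = 6(g'(4) - Δ_2) = -30.
Forward elimination and back-substitution give M_0 = 234/5, M_1 = -258/5, M_2 = 258/5, M_3 = -204/5.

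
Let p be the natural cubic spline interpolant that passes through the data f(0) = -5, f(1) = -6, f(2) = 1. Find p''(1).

Put σ_i = p'' at the i-th knot. Here h = (1, 1) and Δ = (-1, 7), so the interior equations h_(i-1)·σ_(i-1) + 2(h_(i-1)+h_i)·σ_i + h_i·σ_(i+1) = 6(Δ_i − Δ_(i-1)) read
  1·σ_0 + 4·σ_1 + 1·σ_2 = 6(Δ_1 - Δ_0) = 48
Natural end conditions: σ_0 = σ_2 = 0.
Forward elimination and back-substitution give σ_0 = 0, σ_1 = 12, σ_2 = 0.

12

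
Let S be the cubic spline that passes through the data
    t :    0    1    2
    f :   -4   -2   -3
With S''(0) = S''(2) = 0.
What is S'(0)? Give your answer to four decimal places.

Let σ_i = S''(x_i). Step sizes h_i = 1, 1; slopes of the chords Δ_i = (y_(i+1) - y_i)/h_i = 2, -1.
  1·σ_0 + 4·σ_1 + 1·σ_2 = 6(Δ_1 - Δ_0) = -18
Natural end conditions: σ_0 = σ_2 = 0.
Solving: σ_0 = 0, σ_1 = -9/2, σ_2 = 0.
On [0, 1], S'(t) = b_0 + 2c_0·t + 3d_0·t² with b_0 = Δ_0 - h_0(2σ_0 + σ_1)/6 = 11/4, c_0 = σ_0/2 = 0, d_0 = (σ_1 - σ_0)/(6h_0) = -3/4. So S'(0) = 11/4.

2.7500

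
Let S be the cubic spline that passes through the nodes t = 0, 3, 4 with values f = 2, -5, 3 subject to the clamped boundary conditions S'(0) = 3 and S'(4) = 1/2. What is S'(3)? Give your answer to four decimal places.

7.5625

Write M_i for S''(x_i). With h_i = 3, 1 and divided differences Δ_i = -7/3, 8, the continuity of S' gives the tridiagonal system
  3·M_0 + 8·M_1 + 1·M_2 = 6(Δ_1 - Δ_0) = 62
Clamped end conditions give two more equations: 2h_0·M_0 + h_0·M_1 = 6(Δ_0 - S'(0)) = -32 and h_1·M_1 + 2h_1·M_2 = 6(S'(4) - Δ_1) = -45.
Forward elimination and back-substitution give M_0 = -329/24, M_1 = 67/4, M_2 = -247/8.
On [3, 4], S'(t) = b_1 + 2c_1·(t - 3) + 3d_1·(t - 3)² with b_1 = Δ_1 - h_1(2M_1 + M_2)/6 = 121/16, c_1 = M_1/2 = 67/8, d_1 = (M_2 - M_1)/(6h_1) = -127/16. So S'(3) = 121/16.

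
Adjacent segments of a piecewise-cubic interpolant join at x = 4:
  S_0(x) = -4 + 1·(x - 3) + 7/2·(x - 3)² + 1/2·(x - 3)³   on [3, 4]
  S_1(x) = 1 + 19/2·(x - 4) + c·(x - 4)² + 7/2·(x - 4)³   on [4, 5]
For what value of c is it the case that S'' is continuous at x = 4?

S_0''(x) = 7 + 3·(x - 3), so S_0''(4) = 10. On the right, S_1''(4) = 2c, so c = 5.

5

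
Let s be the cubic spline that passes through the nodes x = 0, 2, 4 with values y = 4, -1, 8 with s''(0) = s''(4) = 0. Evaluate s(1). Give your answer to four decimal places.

Let M_i = s''(x_i). Step sizes h_i = 2, 2; slopes of the chords Δ_i = (y_(i+1) - y_i)/h_i = -5/2, 9/2.
  2·M_0 + 8·M_1 + 2·M_2 = 6(Δ_1 - Δ_0) = 42
Natural end conditions: M_0 = M_2 = 0.
Hence M_0 = 0, M_1 = 21/4, M_2 = 0.
On [0, 2], s(x) = 4 - 17/4·x + 0·x² + 7/16·x³.
With x = 1: s(1) = 3/16.

0.1875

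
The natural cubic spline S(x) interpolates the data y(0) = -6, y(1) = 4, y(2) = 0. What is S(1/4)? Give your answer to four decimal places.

-2.6797

Put M_i = S'' at the i-th knot. Here h = (1, 1) and Δ = (10, -4), so the interior equations h_(i-1)·M_(i-1) + 2(h_(i-1)+h_i)·M_i + h_i·M_(i+1) = 6(Δ_i − Δ_(i-1)) read
  1·M_0 + 4·M_1 + 1·M_2 = 6(Δ_1 - Δ_0) = -84
Natural end conditions: M_0 = M_2 = 0.
Hence M_0 = 0, M_1 = -21, M_2 = 0.
On [0, 1], S(x) = -6 + 27/2·x + 0·x² - 7/2·x³.
With x = 1/4: S(1/4) = -343/128.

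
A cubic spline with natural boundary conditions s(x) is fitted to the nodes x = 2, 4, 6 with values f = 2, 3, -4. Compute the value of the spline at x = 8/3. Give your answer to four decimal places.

Write m_i for s''(x_i). With h_i = 2, 2 and divided differences Δ_i = 1/2, -7/2, the continuity of s' gives the tridiagonal system
  2·m_0 + 8·m_1 + 2·m_2 = 6(Δ_1 - Δ_0) = -24
Natural end conditions: m_0 = m_2 = 0.
Forward elimination and back-substitution give m_0 = 0, m_1 = -3, m_2 = 0.
On [2, 4], s(x) = 2 + 3/2·(x - 2) + 0·(x - 2)² - 1/4·(x - 2)³.
With (x - 2) = 2/3: s(8/3) = 79/27.

2.9259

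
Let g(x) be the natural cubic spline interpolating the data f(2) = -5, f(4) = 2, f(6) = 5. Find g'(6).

Write m_i for g''(x_i). With h_i = 2, 2 and divided differences Δ_i = 7/2, 3/2, the continuity of g' gives the tridiagonal system
  2·m_0 + 8·m_1 + 2·m_2 = 6(Δ_1 - Δ_0) = -12
Natural end conditions: m_0 = m_2 = 0.
Solving the tridiagonal system: m_0 = 0, m_1 = -3/2, m_2 = 0.
On [4, 6], g'(x) = b_1 + 2c_1·(x - 4) + 3d_1·(x - 4)² with b_1 = Δ_1 - h_1(2m_1 + m_2)/6 = 5/2, c_1 = m_1/2 = -3/4, d_1 = (m_2 - m_1)/(6h_1) = 1/8. So g'(6) = 1.

1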